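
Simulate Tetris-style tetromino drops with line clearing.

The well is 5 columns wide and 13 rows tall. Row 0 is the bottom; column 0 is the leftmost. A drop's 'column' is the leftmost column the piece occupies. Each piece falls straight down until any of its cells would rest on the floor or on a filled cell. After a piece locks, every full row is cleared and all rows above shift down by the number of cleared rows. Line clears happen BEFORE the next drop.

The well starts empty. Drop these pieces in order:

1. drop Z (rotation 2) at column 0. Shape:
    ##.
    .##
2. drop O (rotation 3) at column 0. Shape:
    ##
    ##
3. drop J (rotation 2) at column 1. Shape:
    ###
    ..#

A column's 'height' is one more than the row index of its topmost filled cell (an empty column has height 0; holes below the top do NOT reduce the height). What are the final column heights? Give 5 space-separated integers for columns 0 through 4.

Drop 1: Z rot2 at col 0 lands with bottom-row=0; cleared 0 line(s) (total 0); column heights now [2 2 1 0 0], max=2
Drop 2: O rot3 at col 0 lands with bottom-row=2; cleared 0 line(s) (total 0); column heights now [4 4 1 0 0], max=4
Drop 3: J rot2 at col 1 lands with bottom-row=3; cleared 0 line(s) (total 0); column heights now [4 5 5 5 0], max=5

Answer: 4 5 5 5 0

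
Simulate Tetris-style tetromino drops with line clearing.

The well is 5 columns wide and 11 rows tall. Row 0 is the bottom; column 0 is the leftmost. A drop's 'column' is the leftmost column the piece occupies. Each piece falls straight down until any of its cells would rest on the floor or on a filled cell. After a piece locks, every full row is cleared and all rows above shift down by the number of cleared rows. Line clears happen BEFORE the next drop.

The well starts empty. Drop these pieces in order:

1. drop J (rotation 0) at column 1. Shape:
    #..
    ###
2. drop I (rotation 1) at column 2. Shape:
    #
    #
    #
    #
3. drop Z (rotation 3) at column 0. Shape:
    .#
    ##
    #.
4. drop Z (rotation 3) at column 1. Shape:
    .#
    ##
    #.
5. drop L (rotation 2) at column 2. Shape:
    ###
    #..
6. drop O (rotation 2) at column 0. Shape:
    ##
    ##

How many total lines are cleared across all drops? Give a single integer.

Answer: 0

Derivation:
Drop 1: J rot0 at col 1 lands with bottom-row=0; cleared 0 line(s) (total 0); column heights now [0 2 1 1 0], max=2
Drop 2: I rot1 at col 2 lands with bottom-row=1; cleared 0 line(s) (total 0); column heights now [0 2 5 1 0], max=5
Drop 3: Z rot3 at col 0 lands with bottom-row=1; cleared 0 line(s) (total 0); column heights now [3 4 5 1 0], max=5
Drop 4: Z rot3 at col 1 lands with bottom-row=4; cleared 0 line(s) (total 0); column heights now [3 6 7 1 0], max=7
Drop 5: L rot2 at col 2 lands with bottom-row=7; cleared 0 line(s) (total 0); column heights now [3 6 9 9 9], max=9
Drop 6: O rot2 at col 0 lands with bottom-row=6; cleared 0 line(s) (total 0); column heights now [8 8 9 9 9], max=9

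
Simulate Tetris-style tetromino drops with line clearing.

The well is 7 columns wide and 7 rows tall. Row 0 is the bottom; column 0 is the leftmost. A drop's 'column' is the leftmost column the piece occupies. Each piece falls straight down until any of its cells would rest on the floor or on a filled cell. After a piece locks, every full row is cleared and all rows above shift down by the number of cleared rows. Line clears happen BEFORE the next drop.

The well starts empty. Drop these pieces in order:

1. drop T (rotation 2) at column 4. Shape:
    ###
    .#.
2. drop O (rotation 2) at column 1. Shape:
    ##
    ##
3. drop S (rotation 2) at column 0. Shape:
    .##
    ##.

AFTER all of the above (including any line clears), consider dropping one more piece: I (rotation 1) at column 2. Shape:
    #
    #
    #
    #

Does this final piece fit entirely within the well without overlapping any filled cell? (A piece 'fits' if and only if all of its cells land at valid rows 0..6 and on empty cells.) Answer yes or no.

Drop 1: T rot2 at col 4 lands with bottom-row=0; cleared 0 line(s) (total 0); column heights now [0 0 0 0 2 2 2], max=2
Drop 2: O rot2 at col 1 lands with bottom-row=0; cleared 0 line(s) (total 0); column heights now [0 2 2 0 2 2 2], max=2
Drop 3: S rot2 at col 0 lands with bottom-row=2; cleared 0 line(s) (total 0); column heights now [3 4 4 0 2 2 2], max=4
Test piece I rot1 at col 2 (width 1): heights before test = [3 4 4 0 2 2 2]; fits = False

Answer: no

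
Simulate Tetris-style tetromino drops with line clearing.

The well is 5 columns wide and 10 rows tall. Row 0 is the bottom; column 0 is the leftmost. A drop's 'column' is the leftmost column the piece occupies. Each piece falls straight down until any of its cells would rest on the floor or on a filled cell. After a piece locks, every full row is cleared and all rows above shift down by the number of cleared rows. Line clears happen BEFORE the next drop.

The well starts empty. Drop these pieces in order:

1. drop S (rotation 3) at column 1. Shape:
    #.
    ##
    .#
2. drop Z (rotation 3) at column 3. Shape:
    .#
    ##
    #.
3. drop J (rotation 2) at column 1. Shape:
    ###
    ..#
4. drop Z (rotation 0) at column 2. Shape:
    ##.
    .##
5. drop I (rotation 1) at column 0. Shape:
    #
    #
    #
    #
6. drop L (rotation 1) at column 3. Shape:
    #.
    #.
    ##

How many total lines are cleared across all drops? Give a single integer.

Drop 1: S rot3 at col 1 lands with bottom-row=0; cleared 0 line(s) (total 0); column heights now [0 3 2 0 0], max=3
Drop 2: Z rot3 at col 3 lands with bottom-row=0; cleared 0 line(s) (total 0); column heights now [0 3 2 2 3], max=3
Drop 3: J rot2 at col 1 lands with bottom-row=2; cleared 0 line(s) (total 0); column heights now [0 4 4 4 3], max=4
Drop 4: Z rot0 at col 2 lands with bottom-row=4; cleared 0 line(s) (total 0); column heights now [0 4 6 6 5], max=6
Drop 5: I rot1 at col 0 lands with bottom-row=0; cleared 1 line(s) (total 1); column heights now [3 3 5 5 4], max=5
Drop 6: L rot1 at col 3 lands with bottom-row=5; cleared 0 line(s) (total 1); column heights now [3 3 5 8 6], max=8

Answer: 1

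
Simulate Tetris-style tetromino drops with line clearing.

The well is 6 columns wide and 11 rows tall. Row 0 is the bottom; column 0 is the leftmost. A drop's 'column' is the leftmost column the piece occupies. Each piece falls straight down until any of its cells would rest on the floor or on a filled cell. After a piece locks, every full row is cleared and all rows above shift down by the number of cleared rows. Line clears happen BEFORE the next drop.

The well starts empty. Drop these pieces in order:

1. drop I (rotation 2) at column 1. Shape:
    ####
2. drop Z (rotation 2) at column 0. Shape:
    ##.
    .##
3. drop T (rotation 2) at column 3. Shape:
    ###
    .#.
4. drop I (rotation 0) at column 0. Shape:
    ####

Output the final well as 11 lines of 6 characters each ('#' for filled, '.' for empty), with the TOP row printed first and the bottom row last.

Answer: ......
......
......
......
......
......
......
####..
##.###
.##.#.
.####.

Derivation:
Drop 1: I rot2 at col 1 lands with bottom-row=0; cleared 0 line(s) (total 0); column heights now [0 1 1 1 1 0], max=1
Drop 2: Z rot2 at col 0 lands with bottom-row=1; cleared 0 line(s) (total 0); column heights now [3 3 2 1 1 0], max=3
Drop 3: T rot2 at col 3 lands with bottom-row=1; cleared 0 line(s) (total 0); column heights now [3 3 2 3 3 3], max=3
Drop 4: I rot0 at col 0 lands with bottom-row=3; cleared 0 line(s) (total 0); column heights now [4 4 4 4 3 3], max=4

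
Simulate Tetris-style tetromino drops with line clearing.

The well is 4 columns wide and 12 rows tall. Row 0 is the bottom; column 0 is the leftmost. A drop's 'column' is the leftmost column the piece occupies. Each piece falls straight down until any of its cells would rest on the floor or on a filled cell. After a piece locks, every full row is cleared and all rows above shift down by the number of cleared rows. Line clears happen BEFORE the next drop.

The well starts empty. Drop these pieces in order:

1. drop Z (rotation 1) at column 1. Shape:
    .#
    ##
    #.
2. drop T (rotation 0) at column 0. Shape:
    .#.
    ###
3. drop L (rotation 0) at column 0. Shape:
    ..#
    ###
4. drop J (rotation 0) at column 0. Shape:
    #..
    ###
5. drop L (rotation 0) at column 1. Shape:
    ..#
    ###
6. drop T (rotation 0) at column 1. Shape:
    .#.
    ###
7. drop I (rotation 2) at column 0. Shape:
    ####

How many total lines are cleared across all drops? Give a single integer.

Drop 1: Z rot1 at col 1 lands with bottom-row=0; cleared 0 line(s) (total 0); column heights now [0 2 3 0], max=3
Drop 2: T rot0 at col 0 lands with bottom-row=3; cleared 0 line(s) (total 0); column heights now [4 5 4 0], max=5
Drop 3: L rot0 at col 0 lands with bottom-row=5; cleared 0 line(s) (total 0); column heights now [6 6 7 0], max=7
Drop 4: J rot0 at col 0 lands with bottom-row=7; cleared 0 line(s) (total 0); column heights now [9 8 8 0], max=9
Drop 5: L rot0 at col 1 lands with bottom-row=8; cleared 1 line(s) (total 1); column heights now [8 8 8 9], max=9
Drop 6: T rot0 at col 1 lands with bottom-row=9; cleared 0 line(s) (total 1); column heights now [8 10 11 10], max=11
Drop 7: I rot2 at col 0 lands with bottom-row=11; cleared 1 line(s) (total 2); column heights now [8 10 11 10], max=11

Answer: 2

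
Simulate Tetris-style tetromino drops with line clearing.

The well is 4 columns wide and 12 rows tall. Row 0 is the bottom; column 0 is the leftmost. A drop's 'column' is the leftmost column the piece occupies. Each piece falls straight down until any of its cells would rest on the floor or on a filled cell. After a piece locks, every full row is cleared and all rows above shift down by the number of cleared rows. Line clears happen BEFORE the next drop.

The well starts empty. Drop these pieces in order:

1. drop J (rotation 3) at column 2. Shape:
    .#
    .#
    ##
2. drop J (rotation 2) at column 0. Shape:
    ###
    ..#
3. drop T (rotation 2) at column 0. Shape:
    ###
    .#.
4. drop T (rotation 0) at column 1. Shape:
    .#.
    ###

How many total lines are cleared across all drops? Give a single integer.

Answer: 1

Derivation:
Drop 1: J rot3 at col 2 lands with bottom-row=0; cleared 0 line(s) (total 0); column heights now [0 0 1 3], max=3
Drop 2: J rot2 at col 0 lands with bottom-row=1; cleared 1 line(s) (total 1); column heights now [0 0 2 2], max=2
Drop 3: T rot2 at col 0 lands with bottom-row=1; cleared 0 line(s) (total 1); column heights now [3 3 3 2], max=3
Drop 4: T rot0 at col 1 lands with bottom-row=3; cleared 0 line(s) (total 1); column heights now [3 4 5 4], max=5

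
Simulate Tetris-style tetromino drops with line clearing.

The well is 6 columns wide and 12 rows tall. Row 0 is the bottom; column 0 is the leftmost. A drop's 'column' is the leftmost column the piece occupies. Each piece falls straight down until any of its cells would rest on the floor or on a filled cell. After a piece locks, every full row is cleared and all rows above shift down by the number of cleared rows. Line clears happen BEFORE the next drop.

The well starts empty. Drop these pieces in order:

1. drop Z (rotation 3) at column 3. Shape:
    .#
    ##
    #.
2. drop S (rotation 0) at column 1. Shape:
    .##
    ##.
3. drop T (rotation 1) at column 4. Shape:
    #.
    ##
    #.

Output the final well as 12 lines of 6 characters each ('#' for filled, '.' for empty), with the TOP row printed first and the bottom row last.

Answer: ......
......
......
......
......
......
....#.
....##
....#.
..###.
.####.
...#..

Derivation:
Drop 1: Z rot3 at col 3 lands with bottom-row=0; cleared 0 line(s) (total 0); column heights now [0 0 0 2 3 0], max=3
Drop 2: S rot0 at col 1 lands with bottom-row=1; cleared 0 line(s) (total 0); column heights now [0 2 3 3 3 0], max=3
Drop 3: T rot1 at col 4 lands with bottom-row=3; cleared 0 line(s) (total 0); column heights now [0 2 3 3 6 5], max=6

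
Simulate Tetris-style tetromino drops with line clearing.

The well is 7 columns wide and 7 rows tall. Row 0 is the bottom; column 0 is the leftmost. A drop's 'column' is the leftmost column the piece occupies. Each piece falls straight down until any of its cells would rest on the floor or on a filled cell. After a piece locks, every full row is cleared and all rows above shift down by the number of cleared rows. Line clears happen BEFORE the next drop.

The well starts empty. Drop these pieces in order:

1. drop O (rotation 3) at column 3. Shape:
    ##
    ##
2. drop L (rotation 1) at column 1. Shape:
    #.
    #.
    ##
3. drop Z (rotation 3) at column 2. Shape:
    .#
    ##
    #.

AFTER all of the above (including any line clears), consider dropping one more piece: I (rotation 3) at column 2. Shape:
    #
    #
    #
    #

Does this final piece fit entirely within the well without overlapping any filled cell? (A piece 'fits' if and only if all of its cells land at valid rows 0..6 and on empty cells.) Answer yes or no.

Answer: yes

Derivation:
Drop 1: O rot3 at col 3 lands with bottom-row=0; cleared 0 line(s) (total 0); column heights now [0 0 0 2 2 0 0], max=2
Drop 2: L rot1 at col 1 lands with bottom-row=0; cleared 0 line(s) (total 0); column heights now [0 3 1 2 2 0 0], max=3
Drop 3: Z rot3 at col 2 lands with bottom-row=1; cleared 0 line(s) (total 0); column heights now [0 3 3 4 2 0 0], max=4
Test piece I rot3 at col 2 (width 1): heights before test = [0 3 3 4 2 0 0]; fits = True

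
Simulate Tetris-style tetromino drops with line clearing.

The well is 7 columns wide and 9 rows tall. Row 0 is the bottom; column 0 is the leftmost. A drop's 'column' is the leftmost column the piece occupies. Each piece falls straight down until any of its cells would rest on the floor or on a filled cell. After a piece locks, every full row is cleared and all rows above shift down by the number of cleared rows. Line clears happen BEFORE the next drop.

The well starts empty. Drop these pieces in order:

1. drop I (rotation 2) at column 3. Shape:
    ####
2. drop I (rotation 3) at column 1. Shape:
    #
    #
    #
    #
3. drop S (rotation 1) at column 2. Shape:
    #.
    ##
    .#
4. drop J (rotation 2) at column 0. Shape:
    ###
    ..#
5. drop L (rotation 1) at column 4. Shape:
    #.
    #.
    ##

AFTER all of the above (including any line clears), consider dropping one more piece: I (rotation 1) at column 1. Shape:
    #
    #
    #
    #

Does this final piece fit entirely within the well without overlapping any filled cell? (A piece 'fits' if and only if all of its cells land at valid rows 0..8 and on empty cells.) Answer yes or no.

Drop 1: I rot2 at col 3 lands with bottom-row=0; cleared 0 line(s) (total 0); column heights now [0 0 0 1 1 1 1], max=1
Drop 2: I rot3 at col 1 lands with bottom-row=0; cleared 0 line(s) (total 0); column heights now [0 4 0 1 1 1 1], max=4
Drop 3: S rot1 at col 2 lands with bottom-row=1; cleared 0 line(s) (total 0); column heights now [0 4 4 3 1 1 1], max=4
Drop 4: J rot2 at col 0 lands with bottom-row=4; cleared 0 line(s) (total 0); column heights now [6 6 6 3 1 1 1], max=6
Drop 5: L rot1 at col 4 lands with bottom-row=1; cleared 0 line(s) (total 0); column heights now [6 6 6 3 4 2 1], max=6
Test piece I rot1 at col 1 (width 1): heights before test = [6 6 6 3 4 2 1]; fits = False

Answer: no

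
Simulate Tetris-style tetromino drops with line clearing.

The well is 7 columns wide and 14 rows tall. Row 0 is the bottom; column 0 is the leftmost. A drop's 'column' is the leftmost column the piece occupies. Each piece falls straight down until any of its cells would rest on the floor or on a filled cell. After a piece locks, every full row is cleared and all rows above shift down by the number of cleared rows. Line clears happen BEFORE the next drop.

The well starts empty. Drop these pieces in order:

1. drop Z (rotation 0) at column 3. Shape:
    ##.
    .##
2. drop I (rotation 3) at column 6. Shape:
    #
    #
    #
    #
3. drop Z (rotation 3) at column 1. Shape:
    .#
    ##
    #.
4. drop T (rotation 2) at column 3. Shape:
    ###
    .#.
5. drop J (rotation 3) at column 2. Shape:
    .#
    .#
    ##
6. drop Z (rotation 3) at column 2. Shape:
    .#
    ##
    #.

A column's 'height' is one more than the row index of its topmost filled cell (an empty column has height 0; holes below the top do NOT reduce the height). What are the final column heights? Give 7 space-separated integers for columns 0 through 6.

Answer: 0 2 8 9 4 4 4

Derivation:
Drop 1: Z rot0 at col 3 lands with bottom-row=0; cleared 0 line(s) (total 0); column heights now [0 0 0 2 2 1 0], max=2
Drop 2: I rot3 at col 6 lands with bottom-row=0; cleared 0 line(s) (total 0); column heights now [0 0 0 2 2 1 4], max=4
Drop 3: Z rot3 at col 1 lands with bottom-row=0; cleared 0 line(s) (total 0); column heights now [0 2 3 2 2 1 4], max=4
Drop 4: T rot2 at col 3 lands with bottom-row=2; cleared 0 line(s) (total 0); column heights now [0 2 3 4 4 4 4], max=4
Drop 5: J rot3 at col 2 lands with bottom-row=4; cleared 0 line(s) (total 0); column heights now [0 2 5 7 4 4 4], max=7
Drop 6: Z rot3 at col 2 lands with bottom-row=6; cleared 0 line(s) (total 0); column heights now [0 2 8 9 4 4 4], max=9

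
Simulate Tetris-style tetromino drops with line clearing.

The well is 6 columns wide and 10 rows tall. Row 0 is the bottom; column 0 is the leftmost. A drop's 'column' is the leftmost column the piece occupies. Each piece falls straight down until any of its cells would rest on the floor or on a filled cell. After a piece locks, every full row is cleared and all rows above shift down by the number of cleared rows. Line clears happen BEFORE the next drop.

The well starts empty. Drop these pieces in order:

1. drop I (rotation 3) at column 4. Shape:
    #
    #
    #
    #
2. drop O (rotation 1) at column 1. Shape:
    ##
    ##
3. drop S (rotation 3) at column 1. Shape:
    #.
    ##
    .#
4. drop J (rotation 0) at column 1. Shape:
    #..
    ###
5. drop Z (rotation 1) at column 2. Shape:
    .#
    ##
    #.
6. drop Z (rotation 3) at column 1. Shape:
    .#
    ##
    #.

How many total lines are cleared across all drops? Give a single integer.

Answer: 0

Derivation:
Drop 1: I rot3 at col 4 lands with bottom-row=0; cleared 0 line(s) (total 0); column heights now [0 0 0 0 4 0], max=4
Drop 2: O rot1 at col 1 lands with bottom-row=0; cleared 0 line(s) (total 0); column heights now [0 2 2 0 4 0], max=4
Drop 3: S rot3 at col 1 lands with bottom-row=2; cleared 0 line(s) (total 0); column heights now [0 5 4 0 4 0], max=5
Drop 4: J rot0 at col 1 lands with bottom-row=5; cleared 0 line(s) (total 0); column heights now [0 7 6 6 4 0], max=7
Drop 5: Z rot1 at col 2 lands with bottom-row=6; cleared 0 line(s) (total 0); column heights now [0 7 8 9 4 0], max=9
Drop 6: Z rot3 at col 1 lands with bottom-row=7; cleared 0 line(s) (total 0); column heights now [0 9 10 9 4 0], max=10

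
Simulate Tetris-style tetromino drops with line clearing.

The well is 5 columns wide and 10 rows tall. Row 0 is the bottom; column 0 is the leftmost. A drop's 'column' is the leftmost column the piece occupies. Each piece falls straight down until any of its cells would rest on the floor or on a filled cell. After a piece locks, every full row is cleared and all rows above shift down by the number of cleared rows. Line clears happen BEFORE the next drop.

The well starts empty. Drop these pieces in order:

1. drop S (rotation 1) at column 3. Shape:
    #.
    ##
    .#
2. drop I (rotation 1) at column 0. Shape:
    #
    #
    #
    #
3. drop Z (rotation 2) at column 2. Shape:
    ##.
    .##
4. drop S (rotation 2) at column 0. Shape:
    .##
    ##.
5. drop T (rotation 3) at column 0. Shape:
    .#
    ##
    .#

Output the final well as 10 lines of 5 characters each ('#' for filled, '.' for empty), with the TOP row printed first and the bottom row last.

Drop 1: S rot1 at col 3 lands with bottom-row=0; cleared 0 line(s) (total 0); column heights now [0 0 0 3 2], max=3
Drop 2: I rot1 at col 0 lands with bottom-row=0; cleared 0 line(s) (total 0); column heights now [4 0 0 3 2], max=4
Drop 3: Z rot2 at col 2 lands with bottom-row=3; cleared 0 line(s) (total 0); column heights now [4 0 5 5 4], max=5
Drop 4: S rot2 at col 0 lands with bottom-row=4; cleared 0 line(s) (total 0); column heights now [5 6 6 5 4], max=6
Drop 5: T rot3 at col 0 lands with bottom-row=6; cleared 0 line(s) (total 0); column heights now [8 9 6 5 4], max=9

Answer: .....
.#...
##...
.#...
.##..
####.
#..##
#..#.
#..##
#...#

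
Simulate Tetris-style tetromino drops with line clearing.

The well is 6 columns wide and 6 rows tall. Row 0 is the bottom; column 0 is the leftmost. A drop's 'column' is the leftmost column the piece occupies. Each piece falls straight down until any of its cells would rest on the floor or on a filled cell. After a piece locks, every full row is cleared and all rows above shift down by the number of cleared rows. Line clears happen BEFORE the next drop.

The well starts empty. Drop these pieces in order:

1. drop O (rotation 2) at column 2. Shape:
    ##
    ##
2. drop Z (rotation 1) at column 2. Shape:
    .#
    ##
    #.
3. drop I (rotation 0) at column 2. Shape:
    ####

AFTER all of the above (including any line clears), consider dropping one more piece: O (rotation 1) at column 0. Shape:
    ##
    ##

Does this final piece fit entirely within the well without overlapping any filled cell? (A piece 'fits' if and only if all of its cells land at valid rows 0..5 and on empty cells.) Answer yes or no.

Answer: yes

Derivation:
Drop 1: O rot2 at col 2 lands with bottom-row=0; cleared 0 line(s) (total 0); column heights now [0 0 2 2 0 0], max=2
Drop 2: Z rot1 at col 2 lands with bottom-row=2; cleared 0 line(s) (total 0); column heights now [0 0 4 5 0 0], max=5
Drop 3: I rot0 at col 2 lands with bottom-row=5; cleared 0 line(s) (total 0); column heights now [0 0 6 6 6 6], max=6
Test piece O rot1 at col 0 (width 2): heights before test = [0 0 6 6 6 6]; fits = True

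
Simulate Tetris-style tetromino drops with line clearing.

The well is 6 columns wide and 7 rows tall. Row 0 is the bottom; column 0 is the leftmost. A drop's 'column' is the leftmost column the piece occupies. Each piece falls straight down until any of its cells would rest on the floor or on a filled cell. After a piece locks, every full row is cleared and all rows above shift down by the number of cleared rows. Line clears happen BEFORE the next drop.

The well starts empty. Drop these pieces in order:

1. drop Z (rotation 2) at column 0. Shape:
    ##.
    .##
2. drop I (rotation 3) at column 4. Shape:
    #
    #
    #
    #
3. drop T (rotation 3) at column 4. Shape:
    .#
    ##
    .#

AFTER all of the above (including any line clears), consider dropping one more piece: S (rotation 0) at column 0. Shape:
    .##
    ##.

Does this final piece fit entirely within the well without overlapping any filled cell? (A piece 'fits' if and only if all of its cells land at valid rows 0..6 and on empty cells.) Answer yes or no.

Drop 1: Z rot2 at col 0 lands with bottom-row=0; cleared 0 line(s) (total 0); column heights now [2 2 1 0 0 0], max=2
Drop 2: I rot3 at col 4 lands with bottom-row=0; cleared 0 line(s) (total 0); column heights now [2 2 1 0 4 0], max=4
Drop 3: T rot3 at col 4 lands with bottom-row=3; cleared 0 line(s) (total 0); column heights now [2 2 1 0 5 6], max=6
Test piece S rot0 at col 0 (width 3): heights before test = [2 2 1 0 5 6]; fits = True

Answer: yes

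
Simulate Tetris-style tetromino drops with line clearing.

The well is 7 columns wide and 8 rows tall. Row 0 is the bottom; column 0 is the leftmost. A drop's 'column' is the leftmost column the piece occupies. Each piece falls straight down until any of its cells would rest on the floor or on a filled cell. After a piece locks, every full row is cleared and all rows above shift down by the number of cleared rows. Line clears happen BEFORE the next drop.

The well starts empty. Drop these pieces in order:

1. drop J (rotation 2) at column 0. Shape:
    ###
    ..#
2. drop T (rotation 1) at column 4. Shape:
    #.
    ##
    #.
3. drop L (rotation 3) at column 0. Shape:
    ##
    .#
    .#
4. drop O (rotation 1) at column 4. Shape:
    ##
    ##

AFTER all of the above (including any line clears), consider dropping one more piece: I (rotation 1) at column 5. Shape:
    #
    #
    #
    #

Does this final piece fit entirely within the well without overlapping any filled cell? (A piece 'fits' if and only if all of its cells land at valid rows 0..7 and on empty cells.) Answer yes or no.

Drop 1: J rot2 at col 0 lands with bottom-row=0; cleared 0 line(s) (total 0); column heights now [2 2 2 0 0 0 0], max=2
Drop 2: T rot1 at col 4 lands with bottom-row=0; cleared 0 line(s) (total 0); column heights now [2 2 2 0 3 2 0], max=3
Drop 3: L rot3 at col 0 lands with bottom-row=2; cleared 0 line(s) (total 0); column heights now [5 5 2 0 3 2 0], max=5
Drop 4: O rot1 at col 4 lands with bottom-row=3; cleared 0 line(s) (total 0); column heights now [5 5 2 0 5 5 0], max=5
Test piece I rot1 at col 5 (width 1): heights before test = [5 5 2 0 5 5 0]; fits = False

Answer: no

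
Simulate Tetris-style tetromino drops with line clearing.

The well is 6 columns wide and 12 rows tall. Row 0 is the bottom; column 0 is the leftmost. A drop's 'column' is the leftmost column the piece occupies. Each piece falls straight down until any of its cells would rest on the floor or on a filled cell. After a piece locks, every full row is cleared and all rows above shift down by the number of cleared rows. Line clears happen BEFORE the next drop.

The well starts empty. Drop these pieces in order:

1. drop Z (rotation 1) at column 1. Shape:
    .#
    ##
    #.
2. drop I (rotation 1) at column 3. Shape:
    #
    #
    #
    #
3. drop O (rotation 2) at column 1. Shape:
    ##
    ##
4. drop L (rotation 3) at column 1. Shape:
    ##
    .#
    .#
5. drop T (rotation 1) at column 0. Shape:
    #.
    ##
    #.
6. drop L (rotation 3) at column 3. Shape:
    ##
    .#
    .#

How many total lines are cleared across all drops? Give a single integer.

Drop 1: Z rot1 at col 1 lands with bottom-row=0; cleared 0 line(s) (total 0); column heights now [0 2 3 0 0 0], max=3
Drop 2: I rot1 at col 3 lands with bottom-row=0; cleared 0 line(s) (total 0); column heights now [0 2 3 4 0 0], max=4
Drop 3: O rot2 at col 1 lands with bottom-row=3; cleared 0 line(s) (total 0); column heights now [0 5 5 4 0 0], max=5
Drop 4: L rot3 at col 1 lands with bottom-row=5; cleared 0 line(s) (total 0); column heights now [0 8 8 4 0 0], max=8
Drop 5: T rot1 at col 0 lands with bottom-row=7; cleared 0 line(s) (total 0); column heights now [10 9 8 4 0 0], max=10
Drop 6: L rot3 at col 3 lands with bottom-row=2; cleared 0 line(s) (total 0); column heights now [10 9 8 5 5 0], max=10

Answer: 0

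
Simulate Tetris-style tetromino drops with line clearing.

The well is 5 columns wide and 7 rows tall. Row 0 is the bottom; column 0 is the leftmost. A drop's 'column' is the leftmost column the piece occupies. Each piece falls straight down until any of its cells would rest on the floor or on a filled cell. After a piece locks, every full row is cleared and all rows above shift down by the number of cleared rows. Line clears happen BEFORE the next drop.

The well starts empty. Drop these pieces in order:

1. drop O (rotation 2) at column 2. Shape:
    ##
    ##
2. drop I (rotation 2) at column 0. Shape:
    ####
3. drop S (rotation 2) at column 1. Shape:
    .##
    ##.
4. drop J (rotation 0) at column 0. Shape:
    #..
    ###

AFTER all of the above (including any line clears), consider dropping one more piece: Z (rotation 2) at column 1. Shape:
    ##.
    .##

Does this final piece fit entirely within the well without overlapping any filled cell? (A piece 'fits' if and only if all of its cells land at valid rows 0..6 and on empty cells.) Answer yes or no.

Answer: no

Derivation:
Drop 1: O rot2 at col 2 lands with bottom-row=0; cleared 0 line(s) (total 0); column heights now [0 0 2 2 0], max=2
Drop 2: I rot2 at col 0 lands with bottom-row=2; cleared 0 line(s) (total 0); column heights now [3 3 3 3 0], max=3
Drop 3: S rot2 at col 1 lands with bottom-row=3; cleared 0 line(s) (total 0); column heights now [3 4 5 5 0], max=5
Drop 4: J rot0 at col 0 lands with bottom-row=5; cleared 0 line(s) (total 0); column heights now [7 6 6 5 0], max=7
Test piece Z rot2 at col 1 (width 3): heights before test = [7 6 6 5 0]; fits = False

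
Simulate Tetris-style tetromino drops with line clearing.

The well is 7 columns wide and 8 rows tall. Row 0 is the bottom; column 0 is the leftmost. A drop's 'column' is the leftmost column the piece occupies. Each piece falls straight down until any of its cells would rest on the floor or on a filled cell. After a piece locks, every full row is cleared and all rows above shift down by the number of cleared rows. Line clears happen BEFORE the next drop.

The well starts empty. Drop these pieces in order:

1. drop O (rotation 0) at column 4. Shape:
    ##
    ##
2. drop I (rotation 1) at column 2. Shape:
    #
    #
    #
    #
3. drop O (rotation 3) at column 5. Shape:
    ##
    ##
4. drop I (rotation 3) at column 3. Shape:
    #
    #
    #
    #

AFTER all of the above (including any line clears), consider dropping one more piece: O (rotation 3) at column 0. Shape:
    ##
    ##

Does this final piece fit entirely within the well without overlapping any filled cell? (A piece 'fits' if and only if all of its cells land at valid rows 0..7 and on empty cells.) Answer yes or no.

Answer: yes

Derivation:
Drop 1: O rot0 at col 4 lands with bottom-row=0; cleared 0 line(s) (total 0); column heights now [0 0 0 0 2 2 0], max=2
Drop 2: I rot1 at col 2 lands with bottom-row=0; cleared 0 line(s) (total 0); column heights now [0 0 4 0 2 2 0], max=4
Drop 3: O rot3 at col 5 lands with bottom-row=2; cleared 0 line(s) (total 0); column heights now [0 0 4 0 2 4 4], max=4
Drop 4: I rot3 at col 3 lands with bottom-row=0; cleared 0 line(s) (total 0); column heights now [0 0 4 4 2 4 4], max=4
Test piece O rot3 at col 0 (width 2): heights before test = [0 0 4 4 2 4 4]; fits = True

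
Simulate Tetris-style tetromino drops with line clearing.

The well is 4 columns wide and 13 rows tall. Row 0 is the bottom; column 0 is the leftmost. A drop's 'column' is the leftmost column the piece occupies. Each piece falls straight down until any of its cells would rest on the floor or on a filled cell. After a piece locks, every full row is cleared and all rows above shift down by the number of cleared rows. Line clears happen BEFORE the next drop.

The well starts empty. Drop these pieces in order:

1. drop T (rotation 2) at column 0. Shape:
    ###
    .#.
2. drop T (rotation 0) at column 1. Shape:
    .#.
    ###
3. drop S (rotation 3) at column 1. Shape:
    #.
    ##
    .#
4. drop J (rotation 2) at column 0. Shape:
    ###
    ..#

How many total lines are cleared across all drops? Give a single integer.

Answer: 0

Derivation:
Drop 1: T rot2 at col 0 lands with bottom-row=0; cleared 0 line(s) (total 0); column heights now [2 2 2 0], max=2
Drop 2: T rot0 at col 1 lands with bottom-row=2; cleared 0 line(s) (total 0); column heights now [2 3 4 3], max=4
Drop 3: S rot3 at col 1 lands with bottom-row=4; cleared 0 line(s) (total 0); column heights now [2 7 6 3], max=7
Drop 4: J rot2 at col 0 lands with bottom-row=6; cleared 0 line(s) (total 0); column heights now [8 8 8 3], max=8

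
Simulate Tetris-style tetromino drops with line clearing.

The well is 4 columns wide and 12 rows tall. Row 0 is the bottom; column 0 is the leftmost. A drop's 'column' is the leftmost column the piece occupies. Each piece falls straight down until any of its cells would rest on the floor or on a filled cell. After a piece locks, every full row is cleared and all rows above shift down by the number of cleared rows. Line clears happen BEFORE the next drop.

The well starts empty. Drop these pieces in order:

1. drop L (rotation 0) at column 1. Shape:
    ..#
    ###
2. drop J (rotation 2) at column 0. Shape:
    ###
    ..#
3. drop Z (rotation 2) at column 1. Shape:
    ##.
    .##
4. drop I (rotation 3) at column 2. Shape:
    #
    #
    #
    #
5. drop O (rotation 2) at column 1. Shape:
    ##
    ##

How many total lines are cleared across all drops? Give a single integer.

Answer: 0

Derivation:
Drop 1: L rot0 at col 1 lands with bottom-row=0; cleared 0 line(s) (total 0); column heights now [0 1 1 2], max=2
Drop 2: J rot2 at col 0 lands with bottom-row=1; cleared 0 line(s) (total 0); column heights now [3 3 3 2], max=3
Drop 3: Z rot2 at col 1 lands with bottom-row=3; cleared 0 line(s) (total 0); column heights now [3 5 5 4], max=5
Drop 4: I rot3 at col 2 lands with bottom-row=5; cleared 0 line(s) (total 0); column heights now [3 5 9 4], max=9
Drop 5: O rot2 at col 1 lands with bottom-row=9; cleared 0 line(s) (total 0); column heights now [3 11 11 4], max=11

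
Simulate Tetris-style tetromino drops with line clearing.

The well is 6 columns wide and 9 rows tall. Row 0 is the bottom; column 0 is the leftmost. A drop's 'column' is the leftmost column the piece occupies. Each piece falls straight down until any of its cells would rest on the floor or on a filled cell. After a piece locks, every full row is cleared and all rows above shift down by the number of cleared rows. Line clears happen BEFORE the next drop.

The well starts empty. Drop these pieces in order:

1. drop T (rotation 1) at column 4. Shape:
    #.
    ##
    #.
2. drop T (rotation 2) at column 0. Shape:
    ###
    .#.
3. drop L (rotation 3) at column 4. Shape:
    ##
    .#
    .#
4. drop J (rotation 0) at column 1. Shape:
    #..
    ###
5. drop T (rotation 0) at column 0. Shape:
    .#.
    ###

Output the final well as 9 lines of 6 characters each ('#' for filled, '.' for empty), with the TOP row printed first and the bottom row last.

Answer: ......
......
......
.#....
###.##
.#...#
.#####
###.##
.#..#.

Derivation:
Drop 1: T rot1 at col 4 lands with bottom-row=0; cleared 0 line(s) (total 0); column heights now [0 0 0 0 3 2], max=3
Drop 2: T rot2 at col 0 lands with bottom-row=0; cleared 0 line(s) (total 0); column heights now [2 2 2 0 3 2], max=3
Drop 3: L rot3 at col 4 lands with bottom-row=2; cleared 0 line(s) (total 0); column heights now [2 2 2 0 5 5], max=5
Drop 4: J rot0 at col 1 lands with bottom-row=2; cleared 0 line(s) (total 0); column heights now [2 4 3 3 5 5], max=5
Drop 5: T rot0 at col 0 lands with bottom-row=4; cleared 0 line(s) (total 0); column heights now [5 6 5 3 5 5], max=6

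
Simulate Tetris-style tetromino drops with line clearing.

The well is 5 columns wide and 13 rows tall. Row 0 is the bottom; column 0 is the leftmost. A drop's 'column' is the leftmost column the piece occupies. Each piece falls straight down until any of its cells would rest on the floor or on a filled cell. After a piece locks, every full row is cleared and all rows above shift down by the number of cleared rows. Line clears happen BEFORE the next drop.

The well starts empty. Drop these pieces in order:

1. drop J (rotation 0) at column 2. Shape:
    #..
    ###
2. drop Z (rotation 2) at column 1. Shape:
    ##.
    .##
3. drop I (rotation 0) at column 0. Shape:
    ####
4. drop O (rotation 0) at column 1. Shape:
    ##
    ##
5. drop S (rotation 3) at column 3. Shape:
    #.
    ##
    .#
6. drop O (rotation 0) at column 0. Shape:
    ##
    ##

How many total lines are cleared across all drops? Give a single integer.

Drop 1: J rot0 at col 2 lands with bottom-row=0; cleared 0 line(s) (total 0); column heights now [0 0 2 1 1], max=2
Drop 2: Z rot2 at col 1 lands with bottom-row=2; cleared 0 line(s) (total 0); column heights now [0 4 4 3 1], max=4
Drop 3: I rot0 at col 0 lands with bottom-row=4; cleared 0 line(s) (total 0); column heights now [5 5 5 5 1], max=5
Drop 4: O rot0 at col 1 lands with bottom-row=5; cleared 0 line(s) (total 0); column heights now [5 7 7 5 1], max=7
Drop 5: S rot3 at col 3 lands with bottom-row=4; cleared 1 line(s) (total 1); column heights now [0 6 6 6 5], max=6
Drop 6: O rot0 at col 0 lands with bottom-row=6; cleared 0 line(s) (total 1); column heights now [8 8 6 6 5], max=8

Answer: 1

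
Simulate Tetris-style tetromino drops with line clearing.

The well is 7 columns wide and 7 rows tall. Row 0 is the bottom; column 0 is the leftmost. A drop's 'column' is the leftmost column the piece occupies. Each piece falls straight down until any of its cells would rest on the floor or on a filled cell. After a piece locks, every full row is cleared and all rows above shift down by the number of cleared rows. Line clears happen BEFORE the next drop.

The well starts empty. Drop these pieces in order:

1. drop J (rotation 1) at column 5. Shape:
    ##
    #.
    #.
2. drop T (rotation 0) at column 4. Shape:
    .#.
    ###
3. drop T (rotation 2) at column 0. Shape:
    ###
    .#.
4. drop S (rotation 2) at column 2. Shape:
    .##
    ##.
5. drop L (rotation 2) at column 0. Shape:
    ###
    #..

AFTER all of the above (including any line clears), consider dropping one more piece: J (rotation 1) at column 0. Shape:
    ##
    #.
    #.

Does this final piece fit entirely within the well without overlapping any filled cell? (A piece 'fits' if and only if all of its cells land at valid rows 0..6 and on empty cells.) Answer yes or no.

Answer: no

Derivation:
Drop 1: J rot1 at col 5 lands with bottom-row=0; cleared 0 line(s) (total 0); column heights now [0 0 0 0 0 3 3], max=3
Drop 2: T rot0 at col 4 lands with bottom-row=3; cleared 0 line(s) (total 0); column heights now [0 0 0 0 4 5 4], max=5
Drop 3: T rot2 at col 0 lands with bottom-row=0; cleared 0 line(s) (total 0); column heights now [2 2 2 0 4 5 4], max=5
Drop 4: S rot2 at col 2 lands with bottom-row=3; cleared 0 line(s) (total 0); column heights now [2 2 4 5 5 5 4], max=5
Drop 5: L rot2 at col 0 lands with bottom-row=3; cleared 0 line(s) (total 0); column heights now [5 5 5 5 5 5 4], max=5
Test piece J rot1 at col 0 (width 2): heights before test = [5 5 5 5 5 5 4]; fits = False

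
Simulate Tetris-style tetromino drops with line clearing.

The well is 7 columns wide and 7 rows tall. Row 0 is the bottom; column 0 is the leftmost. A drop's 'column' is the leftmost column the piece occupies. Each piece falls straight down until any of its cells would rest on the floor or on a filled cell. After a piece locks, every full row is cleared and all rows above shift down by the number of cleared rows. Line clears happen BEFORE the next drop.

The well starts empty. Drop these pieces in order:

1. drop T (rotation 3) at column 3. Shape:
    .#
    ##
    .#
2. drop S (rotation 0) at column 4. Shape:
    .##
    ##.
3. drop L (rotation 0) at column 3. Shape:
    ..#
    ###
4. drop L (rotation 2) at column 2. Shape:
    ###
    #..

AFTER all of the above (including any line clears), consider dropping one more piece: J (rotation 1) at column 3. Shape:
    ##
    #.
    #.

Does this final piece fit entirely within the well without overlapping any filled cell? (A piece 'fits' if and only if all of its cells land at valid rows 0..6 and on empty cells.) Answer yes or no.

Answer: no

Derivation:
Drop 1: T rot3 at col 3 lands with bottom-row=0; cleared 0 line(s) (total 0); column heights now [0 0 0 2 3 0 0], max=3
Drop 2: S rot0 at col 4 lands with bottom-row=3; cleared 0 line(s) (total 0); column heights now [0 0 0 2 4 5 5], max=5
Drop 3: L rot0 at col 3 lands with bottom-row=5; cleared 0 line(s) (total 0); column heights now [0 0 0 6 6 7 5], max=7
Drop 4: L rot2 at col 2 lands with bottom-row=5; cleared 0 line(s) (total 0); column heights now [0 0 7 7 7 7 5], max=7
Test piece J rot1 at col 3 (width 2): heights before test = [0 0 7 7 7 7 5]; fits = False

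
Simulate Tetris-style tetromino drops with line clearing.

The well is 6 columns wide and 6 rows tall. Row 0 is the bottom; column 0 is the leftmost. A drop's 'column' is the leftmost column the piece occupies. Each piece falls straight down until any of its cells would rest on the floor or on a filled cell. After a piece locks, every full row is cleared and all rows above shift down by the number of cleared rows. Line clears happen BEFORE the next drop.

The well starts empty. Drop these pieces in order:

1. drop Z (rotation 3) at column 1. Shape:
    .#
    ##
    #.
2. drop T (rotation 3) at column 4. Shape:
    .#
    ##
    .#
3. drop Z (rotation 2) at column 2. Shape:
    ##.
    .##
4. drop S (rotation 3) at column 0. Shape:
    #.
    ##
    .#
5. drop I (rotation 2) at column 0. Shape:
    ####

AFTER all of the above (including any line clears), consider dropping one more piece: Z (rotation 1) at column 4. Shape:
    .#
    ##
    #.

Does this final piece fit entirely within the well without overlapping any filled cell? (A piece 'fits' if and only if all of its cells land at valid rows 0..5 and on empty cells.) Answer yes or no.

Drop 1: Z rot3 at col 1 lands with bottom-row=0; cleared 0 line(s) (total 0); column heights now [0 2 3 0 0 0], max=3
Drop 2: T rot3 at col 4 lands with bottom-row=0; cleared 0 line(s) (total 0); column heights now [0 2 3 0 2 3], max=3
Drop 3: Z rot2 at col 2 lands with bottom-row=2; cleared 0 line(s) (total 0); column heights now [0 2 4 4 3 3], max=4
Drop 4: S rot3 at col 0 lands with bottom-row=2; cleared 0 line(s) (total 0); column heights now [5 4 4 4 3 3], max=5
Drop 5: I rot2 at col 0 lands with bottom-row=5; cleared 0 line(s) (total 0); column heights now [6 6 6 6 3 3], max=6
Test piece Z rot1 at col 4 (width 2): heights before test = [6 6 6 6 3 3]; fits = True

Answer: yes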